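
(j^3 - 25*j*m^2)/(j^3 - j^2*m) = (j^2 - 25*m^2)/(j*(j - m))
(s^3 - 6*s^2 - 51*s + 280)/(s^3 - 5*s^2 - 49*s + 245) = (s - 8)/(s - 7)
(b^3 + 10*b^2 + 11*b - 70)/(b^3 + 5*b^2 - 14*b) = (b + 5)/b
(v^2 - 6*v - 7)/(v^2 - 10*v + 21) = (v + 1)/(v - 3)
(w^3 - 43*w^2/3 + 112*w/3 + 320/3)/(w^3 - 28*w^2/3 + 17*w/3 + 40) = (w - 8)/(w - 3)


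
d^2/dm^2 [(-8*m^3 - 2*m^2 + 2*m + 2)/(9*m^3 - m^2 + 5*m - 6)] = 4*(-117*m^6 + 783*m^5 - 702*m^4 - 575*m^3 + 840*m^2 - 303*m + 13)/(729*m^9 - 243*m^8 + 1242*m^7 - 1729*m^6 + 1014*m^5 - 1713*m^4 + 1277*m^3 - 558*m^2 + 540*m - 216)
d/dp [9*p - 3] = 9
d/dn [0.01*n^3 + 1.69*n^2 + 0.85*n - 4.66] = 0.03*n^2 + 3.38*n + 0.85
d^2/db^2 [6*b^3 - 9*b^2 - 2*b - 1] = 36*b - 18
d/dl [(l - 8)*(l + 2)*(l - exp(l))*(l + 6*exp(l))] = (1 - exp(l))*(l - 8)*(l + 2)*(l + 6*exp(l)) + (l - 8)*(l + 2)*(l - exp(l))*(6*exp(l) + 1) + (l - 8)*(l - exp(l))*(l + 6*exp(l)) + (l + 2)*(l - exp(l))*(l + 6*exp(l))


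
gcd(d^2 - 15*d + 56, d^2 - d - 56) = d - 8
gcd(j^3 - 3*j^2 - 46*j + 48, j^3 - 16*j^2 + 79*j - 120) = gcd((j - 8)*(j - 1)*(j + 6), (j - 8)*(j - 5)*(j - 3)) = j - 8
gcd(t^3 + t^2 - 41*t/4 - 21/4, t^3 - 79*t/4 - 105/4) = t + 7/2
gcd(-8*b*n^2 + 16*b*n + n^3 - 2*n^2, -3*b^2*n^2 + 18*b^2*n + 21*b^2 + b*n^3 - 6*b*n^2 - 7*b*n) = 1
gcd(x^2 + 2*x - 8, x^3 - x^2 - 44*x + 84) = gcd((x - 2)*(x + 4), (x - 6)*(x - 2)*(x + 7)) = x - 2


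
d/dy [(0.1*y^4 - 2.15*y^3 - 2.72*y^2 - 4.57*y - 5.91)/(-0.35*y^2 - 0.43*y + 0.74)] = (-0.07*y^5 + 0.623499999999999*y^4 + 2.145*y^3 - 5.2029*y^2 - 8.1626*y - 5.9231)/(0.1225*y^4 + 0.301*y^3 - 0.3331*y^2 - 0.6364*y + 0.5476)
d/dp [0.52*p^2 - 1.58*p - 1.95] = 1.04*p - 1.58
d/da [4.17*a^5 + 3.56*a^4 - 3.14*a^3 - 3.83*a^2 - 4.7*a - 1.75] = 20.85*a^4 + 14.24*a^3 - 9.42*a^2 - 7.66*a - 4.7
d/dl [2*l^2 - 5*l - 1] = 4*l - 5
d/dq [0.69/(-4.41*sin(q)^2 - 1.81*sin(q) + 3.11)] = (6.0858*sin(q) + 1.2489)*cos(q)/(4.41*sin(q)^2 + 1.81*sin(q) - 3.11)^2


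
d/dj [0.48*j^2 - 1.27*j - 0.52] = 0.96*j - 1.27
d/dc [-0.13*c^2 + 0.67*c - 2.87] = 0.67 - 0.26*c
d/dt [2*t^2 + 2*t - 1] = 4*t + 2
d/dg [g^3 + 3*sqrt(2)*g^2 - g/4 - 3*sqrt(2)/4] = 3*g^2 + 6*sqrt(2)*g - 1/4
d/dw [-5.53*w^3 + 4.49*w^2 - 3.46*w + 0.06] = -16.59*w^2 + 8.98*w - 3.46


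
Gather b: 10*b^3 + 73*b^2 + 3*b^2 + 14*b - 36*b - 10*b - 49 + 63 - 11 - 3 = 10*b^3 + 76*b^2 - 32*b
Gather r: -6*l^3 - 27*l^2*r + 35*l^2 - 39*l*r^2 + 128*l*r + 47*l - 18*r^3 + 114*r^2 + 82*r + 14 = -6*l^3 + 35*l^2 + 47*l - 18*r^3 + r^2*(114 - 39*l) + r*(-27*l^2 + 128*l + 82) + 14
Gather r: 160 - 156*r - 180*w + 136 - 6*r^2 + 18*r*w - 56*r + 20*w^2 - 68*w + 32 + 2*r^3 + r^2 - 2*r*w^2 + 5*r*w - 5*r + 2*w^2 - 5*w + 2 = 2*r^3 - 5*r^2 + r*(-2*w^2 + 23*w - 217) + 22*w^2 - 253*w + 330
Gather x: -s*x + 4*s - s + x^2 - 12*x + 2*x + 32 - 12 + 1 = 3*s + x^2 + x*(-s - 10) + 21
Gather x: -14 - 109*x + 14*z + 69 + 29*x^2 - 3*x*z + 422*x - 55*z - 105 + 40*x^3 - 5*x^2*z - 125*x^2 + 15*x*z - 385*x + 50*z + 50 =40*x^3 + x^2*(-5*z - 96) + x*(12*z - 72) + 9*z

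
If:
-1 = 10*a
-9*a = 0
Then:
No Solution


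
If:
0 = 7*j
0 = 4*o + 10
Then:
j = 0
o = -5/2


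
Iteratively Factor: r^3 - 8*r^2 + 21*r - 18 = (r - 2)*(r^2 - 6*r + 9) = (r - 3)*(r - 2)*(r - 3)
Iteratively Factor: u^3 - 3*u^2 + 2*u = (u - 2)*(u^2 - u) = (u - 2)*(u - 1)*(u)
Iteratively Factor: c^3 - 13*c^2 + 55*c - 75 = (c - 5)*(c^2 - 8*c + 15) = (c - 5)*(c - 3)*(c - 5)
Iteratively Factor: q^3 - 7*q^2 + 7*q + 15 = (q + 1)*(q^2 - 8*q + 15) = (q - 5)*(q + 1)*(q - 3)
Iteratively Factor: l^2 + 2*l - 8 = (l - 2)*(l + 4)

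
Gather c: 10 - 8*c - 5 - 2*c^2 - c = -2*c^2 - 9*c + 5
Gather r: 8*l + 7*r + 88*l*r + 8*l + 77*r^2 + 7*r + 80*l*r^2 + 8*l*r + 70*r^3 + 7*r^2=16*l + 70*r^3 + r^2*(80*l + 84) + r*(96*l + 14)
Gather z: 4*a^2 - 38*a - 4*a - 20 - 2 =4*a^2 - 42*a - 22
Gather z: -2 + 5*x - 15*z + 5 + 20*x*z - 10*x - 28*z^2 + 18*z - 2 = -5*x - 28*z^2 + z*(20*x + 3) + 1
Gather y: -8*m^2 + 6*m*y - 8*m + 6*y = -8*m^2 - 8*m + y*(6*m + 6)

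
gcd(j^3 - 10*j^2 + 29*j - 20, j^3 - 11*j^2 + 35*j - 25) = j^2 - 6*j + 5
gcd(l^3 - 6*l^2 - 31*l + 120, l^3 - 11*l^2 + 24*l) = l^2 - 11*l + 24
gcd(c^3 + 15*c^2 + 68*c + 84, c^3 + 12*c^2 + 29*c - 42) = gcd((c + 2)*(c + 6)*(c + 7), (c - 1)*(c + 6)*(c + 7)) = c^2 + 13*c + 42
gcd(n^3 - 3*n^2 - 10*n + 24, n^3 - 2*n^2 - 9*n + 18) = n^2 + n - 6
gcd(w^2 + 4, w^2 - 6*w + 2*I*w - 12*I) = w + 2*I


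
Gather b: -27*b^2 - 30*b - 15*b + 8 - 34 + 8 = -27*b^2 - 45*b - 18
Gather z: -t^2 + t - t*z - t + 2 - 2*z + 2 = -t^2 + z*(-t - 2) + 4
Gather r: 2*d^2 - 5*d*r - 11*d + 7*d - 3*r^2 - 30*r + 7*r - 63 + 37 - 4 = 2*d^2 - 4*d - 3*r^2 + r*(-5*d - 23) - 30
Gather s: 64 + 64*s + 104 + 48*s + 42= 112*s + 210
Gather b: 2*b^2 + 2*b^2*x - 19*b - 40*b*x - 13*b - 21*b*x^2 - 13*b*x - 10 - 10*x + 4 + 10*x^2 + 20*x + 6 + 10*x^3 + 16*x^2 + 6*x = b^2*(2*x + 2) + b*(-21*x^2 - 53*x - 32) + 10*x^3 + 26*x^2 + 16*x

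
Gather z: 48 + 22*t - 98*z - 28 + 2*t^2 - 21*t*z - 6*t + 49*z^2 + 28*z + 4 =2*t^2 + 16*t + 49*z^2 + z*(-21*t - 70) + 24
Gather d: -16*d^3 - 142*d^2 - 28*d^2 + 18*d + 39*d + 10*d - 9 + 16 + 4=-16*d^3 - 170*d^2 + 67*d + 11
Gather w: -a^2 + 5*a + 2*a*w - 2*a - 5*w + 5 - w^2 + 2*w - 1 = -a^2 + 3*a - w^2 + w*(2*a - 3) + 4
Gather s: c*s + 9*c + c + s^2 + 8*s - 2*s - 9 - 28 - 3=10*c + s^2 + s*(c + 6) - 40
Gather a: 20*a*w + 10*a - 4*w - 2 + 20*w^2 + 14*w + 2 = a*(20*w + 10) + 20*w^2 + 10*w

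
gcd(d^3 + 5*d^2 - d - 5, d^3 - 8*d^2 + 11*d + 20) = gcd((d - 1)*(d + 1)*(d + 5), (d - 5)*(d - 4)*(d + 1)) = d + 1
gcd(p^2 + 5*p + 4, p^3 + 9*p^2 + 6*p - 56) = p + 4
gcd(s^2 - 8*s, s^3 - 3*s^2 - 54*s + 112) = s - 8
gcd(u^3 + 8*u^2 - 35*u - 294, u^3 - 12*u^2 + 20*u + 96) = u - 6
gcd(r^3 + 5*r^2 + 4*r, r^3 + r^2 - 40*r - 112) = r + 4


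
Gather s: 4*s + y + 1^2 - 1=4*s + y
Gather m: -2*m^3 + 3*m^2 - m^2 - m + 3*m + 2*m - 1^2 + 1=-2*m^3 + 2*m^2 + 4*m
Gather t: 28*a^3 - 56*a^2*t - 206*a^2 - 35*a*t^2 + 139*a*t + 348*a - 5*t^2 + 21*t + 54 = 28*a^3 - 206*a^2 + 348*a + t^2*(-35*a - 5) + t*(-56*a^2 + 139*a + 21) + 54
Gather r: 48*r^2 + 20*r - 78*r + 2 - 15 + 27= 48*r^2 - 58*r + 14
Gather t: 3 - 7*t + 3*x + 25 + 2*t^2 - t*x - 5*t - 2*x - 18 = 2*t^2 + t*(-x - 12) + x + 10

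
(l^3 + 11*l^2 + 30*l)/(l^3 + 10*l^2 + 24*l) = (l + 5)/(l + 4)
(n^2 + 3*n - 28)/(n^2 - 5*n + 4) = (n + 7)/(n - 1)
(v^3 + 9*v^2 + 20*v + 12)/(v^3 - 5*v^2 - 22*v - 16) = (v + 6)/(v - 8)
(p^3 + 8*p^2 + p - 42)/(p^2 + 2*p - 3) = (p^2 + 5*p - 14)/(p - 1)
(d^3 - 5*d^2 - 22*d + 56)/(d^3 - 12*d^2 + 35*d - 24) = (d^3 - 5*d^2 - 22*d + 56)/(d^3 - 12*d^2 + 35*d - 24)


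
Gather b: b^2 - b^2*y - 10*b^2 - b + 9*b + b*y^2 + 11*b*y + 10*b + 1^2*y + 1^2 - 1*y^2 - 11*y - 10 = b^2*(-y - 9) + b*(y^2 + 11*y + 18) - y^2 - 10*y - 9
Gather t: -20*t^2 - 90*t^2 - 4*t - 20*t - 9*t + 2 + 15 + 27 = -110*t^2 - 33*t + 44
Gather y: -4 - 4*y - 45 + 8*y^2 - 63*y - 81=8*y^2 - 67*y - 130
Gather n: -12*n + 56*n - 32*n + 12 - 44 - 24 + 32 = 12*n - 24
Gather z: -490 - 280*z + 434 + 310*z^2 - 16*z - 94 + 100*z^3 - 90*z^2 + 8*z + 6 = 100*z^3 + 220*z^2 - 288*z - 144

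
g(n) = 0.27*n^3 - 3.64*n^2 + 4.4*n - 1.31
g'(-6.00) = 77.24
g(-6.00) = -217.07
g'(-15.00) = 295.85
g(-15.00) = -1797.56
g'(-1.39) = 16.08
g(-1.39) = -15.18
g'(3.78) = -11.54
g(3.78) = -22.11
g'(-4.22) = 49.55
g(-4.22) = -104.99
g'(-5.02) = 61.36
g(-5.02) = -149.28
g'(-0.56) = 8.73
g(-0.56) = -4.96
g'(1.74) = -5.81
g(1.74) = -3.25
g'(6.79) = -7.69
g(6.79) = -54.73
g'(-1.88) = 20.95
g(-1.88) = -24.24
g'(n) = 0.81*n^2 - 7.28*n + 4.4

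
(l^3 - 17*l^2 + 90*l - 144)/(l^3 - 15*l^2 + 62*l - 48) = (l - 3)/(l - 1)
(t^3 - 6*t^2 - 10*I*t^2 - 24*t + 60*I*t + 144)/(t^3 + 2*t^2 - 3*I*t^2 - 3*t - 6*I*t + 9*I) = (t^3 + t^2*(-6 - 10*I) + t*(-24 + 60*I) + 144)/(t^3 + t^2*(2 - 3*I) + t*(-3 - 6*I) + 9*I)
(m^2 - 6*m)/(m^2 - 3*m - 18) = m/(m + 3)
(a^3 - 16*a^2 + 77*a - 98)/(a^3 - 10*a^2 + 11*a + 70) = (a^2 - 9*a + 14)/(a^2 - 3*a - 10)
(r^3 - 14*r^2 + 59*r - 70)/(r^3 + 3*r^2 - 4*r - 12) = (r^2 - 12*r + 35)/(r^2 + 5*r + 6)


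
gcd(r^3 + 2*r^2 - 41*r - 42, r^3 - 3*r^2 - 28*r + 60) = r - 6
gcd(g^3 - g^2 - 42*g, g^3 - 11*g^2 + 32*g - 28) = g - 7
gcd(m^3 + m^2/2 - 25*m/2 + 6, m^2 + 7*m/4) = 1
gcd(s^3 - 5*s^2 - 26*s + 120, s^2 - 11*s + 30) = s - 6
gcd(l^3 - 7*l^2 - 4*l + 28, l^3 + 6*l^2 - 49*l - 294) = l - 7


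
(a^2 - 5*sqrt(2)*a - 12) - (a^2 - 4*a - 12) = -5*sqrt(2)*a + 4*a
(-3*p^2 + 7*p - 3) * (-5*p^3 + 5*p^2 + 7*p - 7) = 15*p^5 - 50*p^4 + 29*p^3 + 55*p^2 - 70*p + 21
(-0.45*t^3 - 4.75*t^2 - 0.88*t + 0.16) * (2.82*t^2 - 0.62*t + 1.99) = -1.269*t^5 - 13.116*t^4 - 0.4321*t^3 - 8.4557*t^2 - 1.8504*t + 0.3184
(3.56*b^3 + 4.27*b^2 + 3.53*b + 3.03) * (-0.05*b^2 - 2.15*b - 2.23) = -0.178*b^5 - 7.8675*b^4 - 17.2958*b^3 - 17.2631*b^2 - 14.3864*b - 6.7569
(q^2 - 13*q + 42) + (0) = q^2 - 13*q + 42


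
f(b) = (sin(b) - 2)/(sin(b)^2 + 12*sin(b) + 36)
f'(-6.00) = 0.04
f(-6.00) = -0.04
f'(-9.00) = -0.05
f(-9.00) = -0.08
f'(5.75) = 0.05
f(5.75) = -0.08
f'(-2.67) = -0.05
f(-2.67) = -0.08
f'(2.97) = -0.04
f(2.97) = -0.05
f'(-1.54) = 0.00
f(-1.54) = -0.12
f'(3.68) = -0.05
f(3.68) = -0.08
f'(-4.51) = -0.01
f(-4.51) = -0.02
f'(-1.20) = 0.03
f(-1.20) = -0.11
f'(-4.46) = -0.01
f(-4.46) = -0.02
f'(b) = (-2*sin(b)*cos(b) - 12*cos(b))*(sin(b) - 2)/(sin(b)^2 + 12*sin(b) + 36)^2 + cos(b)/(sin(b)^2 + 12*sin(b) + 36)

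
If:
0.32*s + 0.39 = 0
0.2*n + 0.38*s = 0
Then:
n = 2.32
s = -1.22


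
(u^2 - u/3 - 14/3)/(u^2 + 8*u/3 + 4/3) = (3*u - 7)/(3*u + 2)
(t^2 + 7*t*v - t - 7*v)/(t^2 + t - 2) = (t + 7*v)/(t + 2)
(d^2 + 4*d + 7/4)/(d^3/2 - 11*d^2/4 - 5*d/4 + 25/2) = (4*d^2 + 16*d + 7)/(2*d^3 - 11*d^2 - 5*d + 50)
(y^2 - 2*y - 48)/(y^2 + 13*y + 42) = (y - 8)/(y + 7)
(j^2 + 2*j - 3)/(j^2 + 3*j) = (j - 1)/j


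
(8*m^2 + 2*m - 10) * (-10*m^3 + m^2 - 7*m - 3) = -80*m^5 - 12*m^4 + 46*m^3 - 48*m^2 + 64*m + 30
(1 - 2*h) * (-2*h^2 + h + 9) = 4*h^3 - 4*h^2 - 17*h + 9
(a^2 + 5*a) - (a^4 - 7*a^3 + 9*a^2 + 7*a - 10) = -a^4 + 7*a^3 - 8*a^2 - 2*a + 10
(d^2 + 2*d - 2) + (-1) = d^2 + 2*d - 3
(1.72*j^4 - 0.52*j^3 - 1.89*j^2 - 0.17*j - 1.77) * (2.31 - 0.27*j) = -0.4644*j^5 + 4.1136*j^4 - 0.6909*j^3 - 4.32*j^2 + 0.0852*j - 4.0887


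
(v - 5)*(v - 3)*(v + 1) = v^3 - 7*v^2 + 7*v + 15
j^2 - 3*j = j*(j - 3)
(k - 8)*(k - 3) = k^2 - 11*k + 24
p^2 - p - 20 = (p - 5)*(p + 4)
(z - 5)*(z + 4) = z^2 - z - 20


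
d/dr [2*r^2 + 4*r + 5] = 4*r + 4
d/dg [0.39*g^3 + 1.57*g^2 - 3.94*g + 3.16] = 1.17*g^2 + 3.14*g - 3.94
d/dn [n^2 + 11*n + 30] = 2*n + 11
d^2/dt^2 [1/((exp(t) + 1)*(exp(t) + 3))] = 4*(exp(3*t) + 3*exp(2*t) + exp(t) - 3)*exp(t)/(exp(6*t) + 12*exp(5*t) + 57*exp(4*t) + 136*exp(3*t) + 171*exp(2*t) + 108*exp(t) + 27)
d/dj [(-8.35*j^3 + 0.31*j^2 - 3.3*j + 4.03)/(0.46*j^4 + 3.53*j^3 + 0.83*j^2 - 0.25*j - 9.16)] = (3.841*j^6 - 0.285200000000003*j^5 - 3.4708*j^4 + 20.0578*j^3 + 189.4418*j^2 - 12.369*j + 31.2355)/(0.2116*j^8 + 3.2476*j^7 + 13.2245*j^6 + 5.6298*j^5 - 9.5033*j^4 - 65.0846*j^3 - 15.1431*j^2 + 4.58*j + 83.9056)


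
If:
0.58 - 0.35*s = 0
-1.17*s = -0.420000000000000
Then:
No Solution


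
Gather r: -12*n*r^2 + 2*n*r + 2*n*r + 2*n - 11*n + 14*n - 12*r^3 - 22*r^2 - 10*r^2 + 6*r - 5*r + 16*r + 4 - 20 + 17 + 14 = 5*n - 12*r^3 + r^2*(-12*n - 32) + r*(4*n + 17) + 15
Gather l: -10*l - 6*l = -16*l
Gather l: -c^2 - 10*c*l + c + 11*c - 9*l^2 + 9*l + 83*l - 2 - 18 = -c^2 + 12*c - 9*l^2 + l*(92 - 10*c) - 20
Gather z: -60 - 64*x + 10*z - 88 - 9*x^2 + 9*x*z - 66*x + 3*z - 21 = -9*x^2 - 130*x + z*(9*x + 13) - 169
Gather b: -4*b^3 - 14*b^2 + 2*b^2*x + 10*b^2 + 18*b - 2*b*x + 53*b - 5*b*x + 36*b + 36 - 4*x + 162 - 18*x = -4*b^3 + b^2*(2*x - 4) + b*(107 - 7*x) - 22*x + 198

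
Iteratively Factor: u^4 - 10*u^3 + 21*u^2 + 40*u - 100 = (u - 5)*(u^3 - 5*u^2 - 4*u + 20) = (u - 5)*(u + 2)*(u^2 - 7*u + 10) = (u - 5)^2*(u + 2)*(u - 2)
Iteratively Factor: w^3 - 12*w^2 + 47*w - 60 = (w - 5)*(w^2 - 7*w + 12) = (w - 5)*(w - 3)*(w - 4)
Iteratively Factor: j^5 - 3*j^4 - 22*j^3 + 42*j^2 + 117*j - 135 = (j - 1)*(j^4 - 2*j^3 - 24*j^2 + 18*j + 135) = (j - 5)*(j - 1)*(j^3 + 3*j^2 - 9*j - 27) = (j - 5)*(j - 3)*(j - 1)*(j^2 + 6*j + 9) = (j - 5)*(j - 3)*(j - 1)*(j + 3)*(j + 3)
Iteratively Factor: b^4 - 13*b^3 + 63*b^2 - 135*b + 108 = (b - 3)*(b^3 - 10*b^2 + 33*b - 36) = (b - 4)*(b - 3)*(b^2 - 6*b + 9) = (b - 4)*(b - 3)^2*(b - 3)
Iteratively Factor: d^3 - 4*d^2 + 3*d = (d - 3)*(d^2 - d) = (d - 3)*(d - 1)*(d)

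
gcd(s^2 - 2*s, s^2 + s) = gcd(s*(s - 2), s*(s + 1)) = s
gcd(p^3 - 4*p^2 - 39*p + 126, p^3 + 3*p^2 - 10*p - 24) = p - 3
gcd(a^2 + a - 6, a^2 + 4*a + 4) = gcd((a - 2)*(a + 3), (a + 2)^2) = 1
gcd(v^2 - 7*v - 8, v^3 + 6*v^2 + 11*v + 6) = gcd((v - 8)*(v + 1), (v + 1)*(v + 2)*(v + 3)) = v + 1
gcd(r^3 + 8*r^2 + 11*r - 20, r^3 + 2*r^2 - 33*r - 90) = r + 5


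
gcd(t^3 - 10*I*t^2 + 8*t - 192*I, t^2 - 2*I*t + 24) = t^2 - 2*I*t + 24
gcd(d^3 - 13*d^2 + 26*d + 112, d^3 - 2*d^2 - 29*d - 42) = d^2 - 5*d - 14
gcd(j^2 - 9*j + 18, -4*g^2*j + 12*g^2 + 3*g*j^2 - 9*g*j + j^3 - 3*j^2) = j - 3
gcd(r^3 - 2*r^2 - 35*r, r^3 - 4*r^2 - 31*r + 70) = r^2 - 2*r - 35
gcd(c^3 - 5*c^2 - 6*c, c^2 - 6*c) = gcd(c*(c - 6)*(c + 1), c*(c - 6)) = c^2 - 6*c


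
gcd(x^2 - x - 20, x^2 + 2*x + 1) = 1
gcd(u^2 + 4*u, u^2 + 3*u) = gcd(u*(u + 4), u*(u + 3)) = u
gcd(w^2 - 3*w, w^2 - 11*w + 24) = w - 3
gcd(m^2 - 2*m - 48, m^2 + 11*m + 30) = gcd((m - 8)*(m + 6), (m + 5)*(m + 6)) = m + 6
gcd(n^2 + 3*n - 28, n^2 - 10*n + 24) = n - 4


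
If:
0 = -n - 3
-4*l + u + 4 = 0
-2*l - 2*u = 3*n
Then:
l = 17/10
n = -3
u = 14/5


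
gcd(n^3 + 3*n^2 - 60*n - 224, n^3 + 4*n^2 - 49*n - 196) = n^2 + 11*n + 28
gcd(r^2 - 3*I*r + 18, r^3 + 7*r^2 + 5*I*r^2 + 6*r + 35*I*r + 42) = 1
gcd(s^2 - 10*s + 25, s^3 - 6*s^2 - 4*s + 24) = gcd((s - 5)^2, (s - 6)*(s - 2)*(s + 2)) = 1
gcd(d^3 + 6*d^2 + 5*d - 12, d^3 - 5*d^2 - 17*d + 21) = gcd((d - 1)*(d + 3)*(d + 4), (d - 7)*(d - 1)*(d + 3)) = d^2 + 2*d - 3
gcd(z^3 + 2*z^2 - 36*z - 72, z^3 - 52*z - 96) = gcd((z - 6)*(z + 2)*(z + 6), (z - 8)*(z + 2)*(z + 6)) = z^2 + 8*z + 12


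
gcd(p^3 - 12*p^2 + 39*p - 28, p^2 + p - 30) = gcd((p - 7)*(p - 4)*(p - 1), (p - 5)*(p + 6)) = 1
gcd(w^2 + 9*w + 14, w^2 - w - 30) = 1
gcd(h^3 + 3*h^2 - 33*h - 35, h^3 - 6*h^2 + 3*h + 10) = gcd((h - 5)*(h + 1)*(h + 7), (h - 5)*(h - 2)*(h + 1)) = h^2 - 4*h - 5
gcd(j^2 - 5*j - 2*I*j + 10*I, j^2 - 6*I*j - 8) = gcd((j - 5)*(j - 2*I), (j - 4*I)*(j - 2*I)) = j - 2*I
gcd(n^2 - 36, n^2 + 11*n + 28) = 1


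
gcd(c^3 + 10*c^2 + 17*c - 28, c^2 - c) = c - 1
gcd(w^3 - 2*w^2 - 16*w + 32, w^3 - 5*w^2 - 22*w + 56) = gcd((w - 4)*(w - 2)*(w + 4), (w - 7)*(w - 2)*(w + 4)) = w^2 + 2*w - 8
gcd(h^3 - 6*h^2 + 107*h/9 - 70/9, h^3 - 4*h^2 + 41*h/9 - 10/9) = h^2 - 11*h/3 + 10/3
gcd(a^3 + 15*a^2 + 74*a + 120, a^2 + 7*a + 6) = a + 6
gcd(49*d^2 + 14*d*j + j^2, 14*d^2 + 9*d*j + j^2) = 7*d + j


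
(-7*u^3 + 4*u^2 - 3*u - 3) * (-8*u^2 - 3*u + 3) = 56*u^5 - 11*u^4 - 9*u^3 + 45*u^2 - 9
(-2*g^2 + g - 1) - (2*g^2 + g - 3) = 2 - 4*g^2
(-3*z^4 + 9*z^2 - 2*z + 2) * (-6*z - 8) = 18*z^5 + 24*z^4 - 54*z^3 - 60*z^2 + 4*z - 16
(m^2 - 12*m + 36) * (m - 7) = m^3 - 19*m^2 + 120*m - 252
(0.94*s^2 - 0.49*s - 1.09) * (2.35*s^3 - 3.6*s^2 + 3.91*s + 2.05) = 2.209*s^5 - 4.5355*s^4 + 2.8779*s^3 + 3.9351*s^2 - 5.2664*s - 2.2345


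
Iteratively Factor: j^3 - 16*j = (j)*(j^2 - 16) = j*(j + 4)*(j - 4)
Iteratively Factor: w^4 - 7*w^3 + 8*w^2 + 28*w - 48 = (w - 3)*(w^3 - 4*w^2 - 4*w + 16) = (w - 4)*(w - 3)*(w^2 - 4) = (w - 4)*(w - 3)*(w + 2)*(w - 2)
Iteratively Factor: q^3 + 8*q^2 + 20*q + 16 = (q + 2)*(q^2 + 6*q + 8) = (q + 2)*(q + 4)*(q + 2)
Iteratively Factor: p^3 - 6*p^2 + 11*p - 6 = (p - 2)*(p^2 - 4*p + 3) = (p - 3)*(p - 2)*(p - 1)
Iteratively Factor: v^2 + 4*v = (v)*(v + 4)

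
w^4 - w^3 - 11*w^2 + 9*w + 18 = (w - 3)*(w - 2)*(w + 1)*(w + 3)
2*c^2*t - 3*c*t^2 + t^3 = t*(-2*c + t)*(-c + t)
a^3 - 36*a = a*(a - 6)*(a + 6)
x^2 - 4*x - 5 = (x - 5)*(x + 1)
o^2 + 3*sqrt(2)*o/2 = o*(o + 3*sqrt(2)/2)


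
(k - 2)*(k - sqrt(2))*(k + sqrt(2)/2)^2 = k^4 - 2*k^3 - 3*k^2/2 - sqrt(2)*k/2 + 3*k + sqrt(2)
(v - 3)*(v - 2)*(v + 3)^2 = v^4 + v^3 - 15*v^2 - 9*v + 54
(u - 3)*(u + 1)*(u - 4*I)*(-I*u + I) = -I*u^4 - 4*u^3 + 3*I*u^3 + 12*u^2 + I*u^2 + 4*u - 3*I*u - 12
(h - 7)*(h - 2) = h^2 - 9*h + 14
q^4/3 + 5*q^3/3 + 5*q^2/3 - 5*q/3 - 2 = (q/3 + 1)*(q - 1)*(q + 1)*(q + 2)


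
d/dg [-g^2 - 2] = -2*g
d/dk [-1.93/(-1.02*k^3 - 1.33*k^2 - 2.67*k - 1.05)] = (-5.9058*k^2 - 5.1338*k - 5.1531)/(1.02*k^3 + 1.33*k^2 + 2.67*k + 1.05)^2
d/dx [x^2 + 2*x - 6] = 2*x + 2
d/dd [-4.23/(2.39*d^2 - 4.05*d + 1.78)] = (20.2194*d - 17.1315)/(2.39*d^2 - 4.05*d + 1.78)^2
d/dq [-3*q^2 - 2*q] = -6*q - 2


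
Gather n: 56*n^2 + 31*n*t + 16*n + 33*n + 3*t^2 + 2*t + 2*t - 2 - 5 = 56*n^2 + n*(31*t + 49) + 3*t^2 + 4*t - 7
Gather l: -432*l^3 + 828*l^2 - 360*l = -432*l^3 + 828*l^2 - 360*l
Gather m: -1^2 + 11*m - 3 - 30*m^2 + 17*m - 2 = -30*m^2 + 28*m - 6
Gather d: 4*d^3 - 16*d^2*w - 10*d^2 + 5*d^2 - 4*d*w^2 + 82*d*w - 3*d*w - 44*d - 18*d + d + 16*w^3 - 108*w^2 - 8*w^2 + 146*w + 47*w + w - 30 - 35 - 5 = 4*d^3 + d^2*(-16*w - 5) + d*(-4*w^2 + 79*w - 61) + 16*w^3 - 116*w^2 + 194*w - 70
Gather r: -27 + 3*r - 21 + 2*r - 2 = 5*r - 50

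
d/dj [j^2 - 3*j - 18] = 2*j - 3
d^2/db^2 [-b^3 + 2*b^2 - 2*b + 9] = 4 - 6*b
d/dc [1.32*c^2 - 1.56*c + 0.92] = 2.64*c - 1.56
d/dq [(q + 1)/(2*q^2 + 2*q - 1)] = (-2*q^2 - 4*q - 3)/(4*q^4 + 8*q^3 - 4*q + 1)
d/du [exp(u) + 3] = exp(u)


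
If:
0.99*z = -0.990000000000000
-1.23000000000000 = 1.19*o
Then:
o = -1.03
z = -1.00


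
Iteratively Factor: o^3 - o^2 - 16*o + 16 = (o - 1)*(o^2 - 16) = (o - 1)*(o + 4)*(o - 4)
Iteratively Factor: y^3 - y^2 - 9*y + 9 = (y + 3)*(y^2 - 4*y + 3) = (y - 3)*(y + 3)*(y - 1)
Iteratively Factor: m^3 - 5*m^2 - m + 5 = (m + 1)*(m^2 - 6*m + 5) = (m - 5)*(m + 1)*(m - 1)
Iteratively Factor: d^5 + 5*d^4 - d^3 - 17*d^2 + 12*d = (d + 3)*(d^4 + 2*d^3 - 7*d^2 + 4*d) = (d - 1)*(d + 3)*(d^3 + 3*d^2 - 4*d) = (d - 1)^2*(d + 3)*(d^2 + 4*d) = (d - 1)^2*(d + 3)*(d + 4)*(d)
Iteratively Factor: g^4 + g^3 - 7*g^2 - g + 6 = (g + 1)*(g^3 - 7*g + 6) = (g - 2)*(g + 1)*(g^2 + 2*g - 3) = (g - 2)*(g - 1)*(g + 1)*(g + 3)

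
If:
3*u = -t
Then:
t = -3*u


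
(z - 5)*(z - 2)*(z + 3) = z^3 - 4*z^2 - 11*z + 30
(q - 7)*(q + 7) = q^2 - 49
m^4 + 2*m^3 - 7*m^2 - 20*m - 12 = (m - 3)*(m + 1)*(m + 2)^2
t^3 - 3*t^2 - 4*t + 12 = (t - 3)*(t - 2)*(t + 2)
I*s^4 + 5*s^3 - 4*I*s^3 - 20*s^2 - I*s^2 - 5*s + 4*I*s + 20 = (s - 4)*(s + 1)*(s - 5*I)*(I*s - I)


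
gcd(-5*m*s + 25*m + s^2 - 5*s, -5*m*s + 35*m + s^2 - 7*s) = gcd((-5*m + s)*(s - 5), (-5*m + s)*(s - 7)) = -5*m + s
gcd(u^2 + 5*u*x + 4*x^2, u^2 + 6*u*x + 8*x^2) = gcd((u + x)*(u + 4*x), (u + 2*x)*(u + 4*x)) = u + 4*x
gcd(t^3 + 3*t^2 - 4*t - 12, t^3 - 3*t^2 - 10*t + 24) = t^2 + t - 6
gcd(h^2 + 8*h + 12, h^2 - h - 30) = 1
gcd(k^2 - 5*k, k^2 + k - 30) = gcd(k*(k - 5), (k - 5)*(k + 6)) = k - 5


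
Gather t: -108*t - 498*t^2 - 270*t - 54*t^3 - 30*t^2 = -54*t^3 - 528*t^2 - 378*t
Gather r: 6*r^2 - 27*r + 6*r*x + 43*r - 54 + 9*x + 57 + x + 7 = 6*r^2 + r*(6*x + 16) + 10*x + 10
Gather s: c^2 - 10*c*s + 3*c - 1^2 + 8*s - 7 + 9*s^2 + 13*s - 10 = c^2 + 3*c + 9*s^2 + s*(21 - 10*c) - 18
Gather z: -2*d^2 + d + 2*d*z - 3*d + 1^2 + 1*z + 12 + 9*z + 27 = -2*d^2 - 2*d + z*(2*d + 10) + 40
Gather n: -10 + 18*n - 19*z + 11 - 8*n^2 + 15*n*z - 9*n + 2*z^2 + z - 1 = -8*n^2 + n*(15*z + 9) + 2*z^2 - 18*z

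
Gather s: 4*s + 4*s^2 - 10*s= 4*s^2 - 6*s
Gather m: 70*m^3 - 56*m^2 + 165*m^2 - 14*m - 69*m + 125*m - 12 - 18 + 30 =70*m^3 + 109*m^2 + 42*m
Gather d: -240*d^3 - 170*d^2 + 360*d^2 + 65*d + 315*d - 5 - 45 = -240*d^3 + 190*d^2 + 380*d - 50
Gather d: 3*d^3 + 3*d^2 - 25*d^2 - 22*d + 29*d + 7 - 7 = 3*d^3 - 22*d^2 + 7*d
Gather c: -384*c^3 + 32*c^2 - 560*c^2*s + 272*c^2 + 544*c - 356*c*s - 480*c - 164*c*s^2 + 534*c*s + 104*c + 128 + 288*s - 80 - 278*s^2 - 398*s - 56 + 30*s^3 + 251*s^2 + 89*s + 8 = -384*c^3 + c^2*(304 - 560*s) + c*(-164*s^2 + 178*s + 168) + 30*s^3 - 27*s^2 - 21*s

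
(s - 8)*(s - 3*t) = s^2 - 3*s*t - 8*s + 24*t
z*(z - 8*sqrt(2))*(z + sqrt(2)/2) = z^3 - 15*sqrt(2)*z^2/2 - 8*z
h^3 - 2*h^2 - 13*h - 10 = (h - 5)*(h + 1)*(h + 2)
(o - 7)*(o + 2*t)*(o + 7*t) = o^3 + 9*o^2*t - 7*o^2 + 14*o*t^2 - 63*o*t - 98*t^2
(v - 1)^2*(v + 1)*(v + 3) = v^4 + 2*v^3 - 4*v^2 - 2*v + 3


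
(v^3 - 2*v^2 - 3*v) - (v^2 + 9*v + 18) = v^3 - 3*v^2 - 12*v - 18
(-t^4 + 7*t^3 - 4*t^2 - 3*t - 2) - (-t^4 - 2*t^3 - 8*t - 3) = 9*t^3 - 4*t^2 + 5*t + 1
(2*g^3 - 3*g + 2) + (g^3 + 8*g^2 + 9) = 3*g^3 + 8*g^2 - 3*g + 11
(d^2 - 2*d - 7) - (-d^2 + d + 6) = 2*d^2 - 3*d - 13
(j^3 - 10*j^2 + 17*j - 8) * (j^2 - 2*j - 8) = j^5 - 12*j^4 + 29*j^3 + 38*j^2 - 120*j + 64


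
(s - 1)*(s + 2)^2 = s^3 + 3*s^2 - 4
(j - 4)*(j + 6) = j^2 + 2*j - 24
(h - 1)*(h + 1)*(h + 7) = h^3 + 7*h^2 - h - 7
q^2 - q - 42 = (q - 7)*(q + 6)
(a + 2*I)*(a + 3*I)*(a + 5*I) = a^3 + 10*I*a^2 - 31*a - 30*I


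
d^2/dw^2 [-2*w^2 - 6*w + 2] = -4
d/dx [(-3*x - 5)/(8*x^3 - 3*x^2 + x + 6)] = (-24*x^3 + 9*x^2 - 3*x + (3*x + 5)*(24*x^2 - 6*x + 1) - 18)/(8*x^3 - 3*x^2 + x + 6)^2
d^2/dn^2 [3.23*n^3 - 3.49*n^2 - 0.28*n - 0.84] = 19.38*n - 6.98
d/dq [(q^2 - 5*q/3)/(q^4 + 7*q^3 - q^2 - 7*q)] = 2*(-3*q^3 - 3*q^2 + 35*q - 13)/(3*(q^6 + 14*q^5 + 47*q^4 - 28*q^3 - 97*q^2 + 14*q + 49))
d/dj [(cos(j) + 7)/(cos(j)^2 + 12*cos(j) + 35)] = sin(j)/(cos(j) + 5)^2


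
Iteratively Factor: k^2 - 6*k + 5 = (k - 1)*(k - 5)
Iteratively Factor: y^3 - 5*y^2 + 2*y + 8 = (y + 1)*(y^2 - 6*y + 8) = (y - 2)*(y + 1)*(y - 4)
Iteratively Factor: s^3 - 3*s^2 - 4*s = (s + 1)*(s^2 - 4*s) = (s - 4)*(s + 1)*(s)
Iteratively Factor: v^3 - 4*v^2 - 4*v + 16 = (v - 4)*(v^2 - 4) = (v - 4)*(v + 2)*(v - 2)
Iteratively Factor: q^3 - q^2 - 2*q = (q + 1)*(q^2 - 2*q) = (q - 2)*(q + 1)*(q)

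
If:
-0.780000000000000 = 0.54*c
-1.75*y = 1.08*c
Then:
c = -1.44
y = 0.89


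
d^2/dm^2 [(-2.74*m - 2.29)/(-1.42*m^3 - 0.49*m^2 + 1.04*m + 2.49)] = (33.149616*m^5 + 66.849624*m^4 + 34.902724*m^3 + 99.264846*m^2 + 61.638432*m - 3.649222)/(2.863288*m^9 + 2.964108*m^8 - 5.268342*m^7 - 19.286651*m^6 - 6.536748*m^5 + 21.859797*m^4 + 32.900986*m^3 + 1.034595*m^2 - 19.344312*m - 15.438249)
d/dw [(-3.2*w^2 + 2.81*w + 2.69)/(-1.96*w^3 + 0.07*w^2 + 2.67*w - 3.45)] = (-6.272*w^4 + 11.0152*w^3 + 7.0765*w^2 + 21.7034*w - 16.8768)/(3.8416*w^6 - 0.2744*w^5 - 10.4615*w^4 + 13.8978*w^3 + 6.6459*w^2 - 18.423*w + 11.9025)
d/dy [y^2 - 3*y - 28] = 2*y - 3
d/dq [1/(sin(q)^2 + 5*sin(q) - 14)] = -(2*sin(q) + 5)*cos(q)/(sin(q)^2 + 5*sin(q) - 14)^2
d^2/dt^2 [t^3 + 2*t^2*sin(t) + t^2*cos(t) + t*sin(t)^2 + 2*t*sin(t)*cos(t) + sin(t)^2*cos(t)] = -2*t^2*sin(t) - t^2*cos(t) - 4*t*sin(t) - 4*t*sin(2*t) + 8*t*cos(t) + 2*t*cos(2*t) + 6*t + 2*sin(2*t) + 4*sqrt(2)*sin(t + pi/4) - 9*cos(t)/4 + 4*cos(2*t) + 9*cos(3*t)/4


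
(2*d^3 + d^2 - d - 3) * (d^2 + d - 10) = 2*d^5 + 3*d^4 - 20*d^3 - 14*d^2 + 7*d + 30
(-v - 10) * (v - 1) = -v^2 - 9*v + 10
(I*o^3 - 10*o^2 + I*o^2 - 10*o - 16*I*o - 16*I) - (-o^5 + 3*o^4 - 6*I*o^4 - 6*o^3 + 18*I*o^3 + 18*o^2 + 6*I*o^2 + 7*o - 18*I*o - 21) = o^5 - 3*o^4 + 6*I*o^4 + 6*o^3 - 17*I*o^3 - 28*o^2 - 5*I*o^2 - 17*o + 2*I*o + 21 - 16*I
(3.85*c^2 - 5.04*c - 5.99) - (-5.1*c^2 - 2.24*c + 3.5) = 8.95*c^2 - 2.8*c - 9.49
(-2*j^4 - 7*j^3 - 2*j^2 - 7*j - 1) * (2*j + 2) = -4*j^5 - 18*j^4 - 18*j^3 - 18*j^2 - 16*j - 2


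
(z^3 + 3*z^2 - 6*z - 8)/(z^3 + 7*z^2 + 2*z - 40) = (z + 1)/(z + 5)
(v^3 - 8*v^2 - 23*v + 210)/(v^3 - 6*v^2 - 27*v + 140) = (v - 6)/(v - 4)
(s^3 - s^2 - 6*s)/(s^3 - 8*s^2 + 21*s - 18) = s*(s + 2)/(s^2 - 5*s + 6)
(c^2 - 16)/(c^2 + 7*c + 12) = (c - 4)/(c + 3)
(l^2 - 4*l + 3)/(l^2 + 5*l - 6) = (l - 3)/(l + 6)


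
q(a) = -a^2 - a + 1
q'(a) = -2*a - 1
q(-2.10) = -1.31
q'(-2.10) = 3.20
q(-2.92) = -4.61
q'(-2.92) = 4.84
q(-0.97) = 1.03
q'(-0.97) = 0.94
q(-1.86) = -0.60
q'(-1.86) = 2.72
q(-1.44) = 0.37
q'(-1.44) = 1.88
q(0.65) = -0.07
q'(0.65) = -2.30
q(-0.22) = 1.17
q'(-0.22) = -0.56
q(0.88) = -0.65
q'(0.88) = -2.76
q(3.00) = -11.00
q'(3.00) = -7.00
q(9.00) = -89.00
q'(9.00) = -19.00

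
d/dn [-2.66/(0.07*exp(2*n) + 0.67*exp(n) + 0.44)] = (0.3724*exp(n) + 1.7822)*exp(n)/(0.07*exp(2*n) + 0.67*exp(n) + 0.44)^2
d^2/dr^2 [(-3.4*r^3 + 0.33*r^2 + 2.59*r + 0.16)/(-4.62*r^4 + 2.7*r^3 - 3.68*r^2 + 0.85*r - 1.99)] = (145.14192*r^9 - 42.2619119999999*r^8 - 985.518072*r^7 + 709.520136*r^6 - 1130.199264*r^5 + 326.995848*r^4 + 374.154248*r^3 - 184.551312*r^2 + 192.433368*r - 9.263412)/(98.611128*r^12 - 172.88964*r^11 + 336.681576*r^10 - 349.53714*r^9 + 459.222732*r^8 - 363.93066*r^7 + 357.043886*r^6 - 205.90959*r^5 + 171.113814*r^4 - 70.039255*r^3 + 48.032829*r^2 - 10.098255*r + 7.880599)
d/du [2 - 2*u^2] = -4*u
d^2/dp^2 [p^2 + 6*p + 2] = 2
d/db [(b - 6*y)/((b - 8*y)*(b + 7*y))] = ((-b + 6*y)*(b - 8*y) + (-b + 6*y)*(b + 7*y) + (b - 8*y)*(b + 7*y))/((b - 8*y)^2*(b + 7*y)^2)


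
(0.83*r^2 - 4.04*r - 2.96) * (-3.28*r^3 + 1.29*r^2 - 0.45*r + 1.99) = -2.7224*r^5 + 14.3219*r^4 + 4.1237*r^3 - 0.3487*r^2 - 6.7076*r - 5.8904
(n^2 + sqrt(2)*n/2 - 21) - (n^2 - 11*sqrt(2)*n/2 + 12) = 6*sqrt(2)*n - 33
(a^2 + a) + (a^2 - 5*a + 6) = 2*a^2 - 4*a + 6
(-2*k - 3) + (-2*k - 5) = -4*k - 8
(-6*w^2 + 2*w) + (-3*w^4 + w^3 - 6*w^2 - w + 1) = -3*w^4 + w^3 - 12*w^2 + w + 1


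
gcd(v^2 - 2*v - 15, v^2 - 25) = v - 5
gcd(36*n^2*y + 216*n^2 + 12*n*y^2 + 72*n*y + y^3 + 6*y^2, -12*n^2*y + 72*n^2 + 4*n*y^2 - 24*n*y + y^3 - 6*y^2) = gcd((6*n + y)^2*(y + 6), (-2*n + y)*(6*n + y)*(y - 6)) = 6*n + y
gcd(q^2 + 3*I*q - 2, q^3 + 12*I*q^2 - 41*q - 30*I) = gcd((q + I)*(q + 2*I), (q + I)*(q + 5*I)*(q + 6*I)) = q + I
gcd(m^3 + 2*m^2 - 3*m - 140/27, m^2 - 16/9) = m + 4/3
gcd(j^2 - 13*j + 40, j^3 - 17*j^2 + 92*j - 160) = j^2 - 13*j + 40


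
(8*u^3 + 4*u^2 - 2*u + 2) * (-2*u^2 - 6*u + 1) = -16*u^5 - 56*u^4 - 12*u^3 + 12*u^2 - 14*u + 2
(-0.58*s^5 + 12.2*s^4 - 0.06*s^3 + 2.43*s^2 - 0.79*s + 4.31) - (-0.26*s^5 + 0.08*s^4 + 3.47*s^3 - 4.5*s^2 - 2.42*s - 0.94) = -0.32*s^5 + 12.12*s^4 - 3.53*s^3 + 6.93*s^2 + 1.63*s + 5.25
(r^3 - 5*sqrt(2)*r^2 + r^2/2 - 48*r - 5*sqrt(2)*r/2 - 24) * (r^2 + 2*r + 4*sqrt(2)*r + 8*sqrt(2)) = r^5 - sqrt(2)*r^4 + 5*r^4/2 - 87*r^3 - 5*sqrt(2)*r^3/2 - 193*sqrt(2)*r^2 - 220*r^2 - 480*sqrt(2)*r - 88*r - 192*sqrt(2)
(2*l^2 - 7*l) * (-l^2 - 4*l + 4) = -2*l^4 - l^3 + 36*l^2 - 28*l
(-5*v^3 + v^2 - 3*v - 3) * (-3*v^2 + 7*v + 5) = 15*v^5 - 38*v^4 - 9*v^3 - 7*v^2 - 36*v - 15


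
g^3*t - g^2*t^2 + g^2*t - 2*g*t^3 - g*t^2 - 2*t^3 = (g - 2*t)*(g + t)*(g*t + t)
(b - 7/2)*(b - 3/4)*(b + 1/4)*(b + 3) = b^4 - b^3 - 167*b^2/16 + 171*b/32 + 63/32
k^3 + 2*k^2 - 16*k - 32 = (k - 4)*(k + 2)*(k + 4)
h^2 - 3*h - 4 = (h - 4)*(h + 1)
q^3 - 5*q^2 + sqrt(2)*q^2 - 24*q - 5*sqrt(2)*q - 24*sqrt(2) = (q - 8)*(q + 3)*(q + sqrt(2))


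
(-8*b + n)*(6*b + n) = -48*b^2 - 2*b*n + n^2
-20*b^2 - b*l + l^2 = (-5*b + l)*(4*b + l)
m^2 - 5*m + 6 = (m - 3)*(m - 2)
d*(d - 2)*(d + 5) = d^3 + 3*d^2 - 10*d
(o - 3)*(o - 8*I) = o^2 - 3*o - 8*I*o + 24*I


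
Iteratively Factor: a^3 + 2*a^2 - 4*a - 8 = (a + 2)*(a^2 - 4) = (a - 2)*(a + 2)*(a + 2)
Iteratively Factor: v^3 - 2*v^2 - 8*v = (v + 2)*(v^2 - 4*v) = (v - 4)*(v + 2)*(v)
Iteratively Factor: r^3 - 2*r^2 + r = (r - 1)*(r^2 - r) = (r - 1)^2*(r)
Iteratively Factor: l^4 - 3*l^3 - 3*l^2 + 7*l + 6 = (l - 3)*(l^3 - 3*l - 2) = (l - 3)*(l + 1)*(l^2 - l - 2) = (l - 3)*(l - 2)*(l + 1)*(l + 1)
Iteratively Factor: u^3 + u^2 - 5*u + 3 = (u - 1)*(u^2 + 2*u - 3) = (u - 1)*(u + 3)*(u - 1)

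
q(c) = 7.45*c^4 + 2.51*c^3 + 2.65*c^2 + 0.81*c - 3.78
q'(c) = 29.8*c^3 + 7.53*c^2 + 5.3*c + 0.81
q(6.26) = 12161.60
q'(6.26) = 7639.44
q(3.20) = 889.38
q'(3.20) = 1071.36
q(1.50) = 49.58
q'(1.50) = 126.28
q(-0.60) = -2.89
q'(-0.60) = -6.10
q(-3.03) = 576.22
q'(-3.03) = -775.10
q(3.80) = 1728.72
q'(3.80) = 1764.87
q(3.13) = 816.73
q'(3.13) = 1004.97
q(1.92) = 126.55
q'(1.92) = 249.67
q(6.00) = 10293.84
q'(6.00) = 6740.49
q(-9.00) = 47253.24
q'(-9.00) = -21161.16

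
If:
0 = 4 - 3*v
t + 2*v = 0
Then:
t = -8/3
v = 4/3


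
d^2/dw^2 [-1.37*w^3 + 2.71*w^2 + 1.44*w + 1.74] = 5.42 - 8.22*w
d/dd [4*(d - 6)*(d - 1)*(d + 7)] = 12*d^2 - 172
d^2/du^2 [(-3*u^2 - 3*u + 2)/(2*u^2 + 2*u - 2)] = (-3*u^2 - 3*u - 2)/(u^6 + 3*u^5 - 5*u^3 + 3*u - 1)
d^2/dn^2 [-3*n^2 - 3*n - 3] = -6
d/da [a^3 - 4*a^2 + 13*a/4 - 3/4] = 3*a^2 - 8*a + 13/4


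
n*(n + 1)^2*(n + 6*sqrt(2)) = n^4 + 2*n^3 + 6*sqrt(2)*n^3 + n^2 + 12*sqrt(2)*n^2 + 6*sqrt(2)*n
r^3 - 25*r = r*(r - 5)*(r + 5)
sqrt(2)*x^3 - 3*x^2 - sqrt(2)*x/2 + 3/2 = (x - 3*sqrt(2)/2)*(x - sqrt(2)/2)*(sqrt(2)*x + 1)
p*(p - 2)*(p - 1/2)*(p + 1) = p^4 - 3*p^3/2 - 3*p^2/2 + p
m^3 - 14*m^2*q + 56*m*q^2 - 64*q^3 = (m - 8*q)*(m - 4*q)*(m - 2*q)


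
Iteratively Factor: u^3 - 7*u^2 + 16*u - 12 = (u - 3)*(u^2 - 4*u + 4) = (u - 3)*(u - 2)*(u - 2)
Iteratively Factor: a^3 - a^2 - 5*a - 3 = (a - 3)*(a^2 + 2*a + 1) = (a - 3)*(a + 1)*(a + 1)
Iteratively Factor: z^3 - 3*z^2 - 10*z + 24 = (z - 4)*(z^2 + z - 6) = (z - 4)*(z - 2)*(z + 3)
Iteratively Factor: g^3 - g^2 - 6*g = (g)*(g^2 - g - 6) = g*(g - 3)*(g + 2)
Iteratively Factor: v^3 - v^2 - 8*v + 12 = (v + 3)*(v^2 - 4*v + 4) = (v - 2)*(v + 3)*(v - 2)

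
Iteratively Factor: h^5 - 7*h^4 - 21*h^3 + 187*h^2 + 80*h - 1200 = (h - 5)*(h^4 - 2*h^3 - 31*h^2 + 32*h + 240) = (h - 5)*(h - 4)*(h^3 + 2*h^2 - 23*h - 60) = (h - 5)^2*(h - 4)*(h^2 + 7*h + 12) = (h - 5)^2*(h - 4)*(h + 4)*(h + 3)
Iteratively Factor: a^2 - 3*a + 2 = (a - 2)*(a - 1)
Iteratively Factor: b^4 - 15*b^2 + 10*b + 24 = (b + 4)*(b^3 - 4*b^2 + b + 6) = (b + 1)*(b + 4)*(b^2 - 5*b + 6) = (b - 2)*(b + 1)*(b + 4)*(b - 3)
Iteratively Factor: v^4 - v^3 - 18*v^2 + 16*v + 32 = (v + 1)*(v^3 - 2*v^2 - 16*v + 32) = (v - 4)*(v + 1)*(v^2 + 2*v - 8) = (v - 4)*(v - 2)*(v + 1)*(v + 4)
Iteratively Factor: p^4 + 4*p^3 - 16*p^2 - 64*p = (p + 4)*(p^3 - 16*p) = p*(p + 4)*(p^2 - 16) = p*(p + 4)^2*(p - 4)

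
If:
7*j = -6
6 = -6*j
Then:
No Solution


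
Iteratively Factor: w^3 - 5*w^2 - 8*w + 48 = (w + 3)*(w^2 - 8*w + 16) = (w - 4)*(w + 3)*(w - 4)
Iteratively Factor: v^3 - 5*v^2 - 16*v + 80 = (v - 5)*(v^2 - 16) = (v - 5)*(v + 4)*(v - 4)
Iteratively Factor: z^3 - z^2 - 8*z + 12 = (z - 2)*(z^2 + z - 6) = (z - 2)*(z + 3)*(z - 2)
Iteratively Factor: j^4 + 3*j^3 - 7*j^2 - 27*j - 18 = (j - 3)*(j^3 + 6*j^2 + 11*j + 6) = (j - 3)*(j + 3)*(j^2 + 3*j + 2) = (j - 3)*(j + 2)*(j + 3)*(j + 1)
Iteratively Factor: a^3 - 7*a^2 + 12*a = (a - 4)*(a^2 - 3*a) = (a - 4)*(a - 3)*(a)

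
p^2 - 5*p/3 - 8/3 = (p - 8/3)*(p + 1)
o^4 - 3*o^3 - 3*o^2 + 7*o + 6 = (o - 3)*(o - 2)*(o + 1)^2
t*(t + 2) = t^2 + 2*t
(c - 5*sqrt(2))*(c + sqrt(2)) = c^2 - 4*sqrt(2)*c - 10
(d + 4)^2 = d^2 + 8*d + 16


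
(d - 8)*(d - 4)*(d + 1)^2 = d^4 - 10*d^3 + 9*d^2 + 52*d + 32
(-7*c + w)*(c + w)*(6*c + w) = -42*c^3 - 43*c^2*w + w^3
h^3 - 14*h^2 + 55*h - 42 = (h - 7)*(h - 6)*(h - 1)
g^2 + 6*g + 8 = (g + 2)*(g + 4)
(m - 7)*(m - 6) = m^2 - 13*m + 42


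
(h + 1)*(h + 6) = h^2 + 7*h + 6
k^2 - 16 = (k - 4)*(k + 4)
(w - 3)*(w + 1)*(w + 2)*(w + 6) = w^4 + 6*w^3 - 7*w^2 - 48*w - 36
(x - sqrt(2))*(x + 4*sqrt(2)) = x^2 + 3*sqrt(2)*x - 8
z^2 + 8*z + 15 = (z + 3)*(z + 5)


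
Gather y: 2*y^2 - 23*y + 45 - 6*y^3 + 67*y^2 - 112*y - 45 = -6*y^3 + 69*y^2 - 135*y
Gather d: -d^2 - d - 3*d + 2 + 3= -d^2 - 4*d + 5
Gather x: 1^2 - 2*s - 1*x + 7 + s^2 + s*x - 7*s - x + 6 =s^2 - 9*s + x*(s - 2) + 14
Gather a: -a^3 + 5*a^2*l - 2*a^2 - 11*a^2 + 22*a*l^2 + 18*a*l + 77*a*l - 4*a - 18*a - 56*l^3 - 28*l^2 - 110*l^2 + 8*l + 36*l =-a^3 + a^2*(5*l - 13) + a*(22*l^2 + 95*l - 22) - 56*l^3 - 138*l^2 + 44*l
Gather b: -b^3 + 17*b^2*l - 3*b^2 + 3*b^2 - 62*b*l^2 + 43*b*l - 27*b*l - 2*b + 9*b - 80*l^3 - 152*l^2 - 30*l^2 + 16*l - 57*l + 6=-b^3 + 17*b^2*l + b*(-62*l^2 + 16*l + 7) - 80*l^3 - 182*l^2 - 41*l + 6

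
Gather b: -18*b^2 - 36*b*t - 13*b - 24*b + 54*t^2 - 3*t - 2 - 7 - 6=-18*b^2 + b*(-36*t - 37) + 54*t^2 - 3*t - 15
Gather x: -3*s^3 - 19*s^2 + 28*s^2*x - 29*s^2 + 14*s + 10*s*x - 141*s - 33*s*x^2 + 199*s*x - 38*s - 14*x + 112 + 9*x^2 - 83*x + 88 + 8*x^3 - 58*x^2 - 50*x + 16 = -3*s^3 - 48*s^2 - 165*s + 8*x^3 + x^2*(-33*s - 49) + x*(28*s^2 + 209*s - 147) + 216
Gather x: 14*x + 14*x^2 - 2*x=14*x^2 + 12*x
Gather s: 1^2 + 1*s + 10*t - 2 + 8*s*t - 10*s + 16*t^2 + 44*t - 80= s*(8*t - 9) + 16*t^2 + 54*t - 81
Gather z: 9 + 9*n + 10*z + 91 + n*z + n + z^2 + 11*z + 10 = 10*n + z^2 + z*(n + 21) + 110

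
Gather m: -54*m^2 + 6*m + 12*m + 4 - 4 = -54*m^2 + 18*m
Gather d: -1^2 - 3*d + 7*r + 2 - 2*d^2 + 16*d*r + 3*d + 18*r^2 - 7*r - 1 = -2*d^2 + 16*d*r + 18*r^2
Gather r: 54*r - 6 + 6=54*r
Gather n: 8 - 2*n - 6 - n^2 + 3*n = -n^2 + n + 2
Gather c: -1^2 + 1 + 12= 12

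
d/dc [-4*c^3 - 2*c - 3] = -12*c^2 - 2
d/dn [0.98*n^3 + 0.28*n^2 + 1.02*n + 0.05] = 2.94*n^2 + 0.56*n + 1.02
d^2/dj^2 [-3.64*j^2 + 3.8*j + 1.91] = -7.28000000000000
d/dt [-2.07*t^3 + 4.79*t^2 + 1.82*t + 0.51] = -6.21*t^2 + 9.58*t + 1.82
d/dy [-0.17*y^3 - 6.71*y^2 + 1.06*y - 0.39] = -0.51*y^2 - 13.42*y + 1.06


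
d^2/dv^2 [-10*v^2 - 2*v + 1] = -20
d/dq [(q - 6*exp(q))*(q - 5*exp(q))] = -11*q*exp(q) + 2*q + 60*exp(2*q) - 11*exp(q)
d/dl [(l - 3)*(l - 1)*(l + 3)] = 3*l^2 - 2*l - 9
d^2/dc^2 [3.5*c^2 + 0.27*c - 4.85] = 7.00000000000000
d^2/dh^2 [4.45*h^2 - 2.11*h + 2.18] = 8.90000000000000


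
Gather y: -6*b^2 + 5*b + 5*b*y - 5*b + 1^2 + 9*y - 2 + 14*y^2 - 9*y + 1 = -6*b^2 + 5*b*y + 14*y^2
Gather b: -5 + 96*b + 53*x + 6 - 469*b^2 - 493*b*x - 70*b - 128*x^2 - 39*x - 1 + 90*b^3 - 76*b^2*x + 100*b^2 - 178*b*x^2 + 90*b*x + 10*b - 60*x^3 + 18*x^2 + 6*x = 90*b^3 + b^2*(-76*x - 369) + b*(-178*x^2 - 403*x + 36) - 60*x^3 - 110*x^2 + 20*x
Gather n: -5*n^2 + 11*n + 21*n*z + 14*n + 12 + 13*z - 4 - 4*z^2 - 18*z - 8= -5*n^2 + n*(21*z + 25) - 4*z^2 - 5*z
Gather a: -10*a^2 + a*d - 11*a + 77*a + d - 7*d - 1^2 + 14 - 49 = -10*a^2 + a*(d + 66) - 6*d - 36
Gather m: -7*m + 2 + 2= 4 - 7*m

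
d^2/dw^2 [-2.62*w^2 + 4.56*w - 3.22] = -5.24000000000000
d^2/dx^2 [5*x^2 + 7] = 10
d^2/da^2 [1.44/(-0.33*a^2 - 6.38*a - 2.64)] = (0.313632*a^2 + 6.063552*a - 1.44*(0.66*a + 6.38)*(1.32*a + 12.76) + 2.509056)/(0.33*a^2 + 6.38*a + 2.64)^3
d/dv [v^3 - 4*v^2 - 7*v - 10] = 3*v^2 - 8*v - 7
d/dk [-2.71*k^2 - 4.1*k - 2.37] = -5.42*k - 4.1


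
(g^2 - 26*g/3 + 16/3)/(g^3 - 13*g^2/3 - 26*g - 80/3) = (3*g - 2)/(3*g^2 + 11*g + 10)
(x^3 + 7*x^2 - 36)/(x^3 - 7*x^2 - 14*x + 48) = (x + 6)/(x - 8)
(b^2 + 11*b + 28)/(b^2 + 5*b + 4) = (b + 7)/(b + 1)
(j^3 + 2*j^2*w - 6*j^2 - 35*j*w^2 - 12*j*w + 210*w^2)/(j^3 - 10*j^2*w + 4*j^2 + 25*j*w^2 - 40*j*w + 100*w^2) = (-j^2 - 7*j*w + 6*j + 42*w)/(-j^2 + 5*j*w - 4*j + 20*w)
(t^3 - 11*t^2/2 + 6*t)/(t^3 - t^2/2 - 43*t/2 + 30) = t/(t + 5)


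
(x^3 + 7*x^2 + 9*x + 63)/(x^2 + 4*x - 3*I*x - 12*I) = (x^2 + x*(7 + 3*I) + 21*I)/(x + 4)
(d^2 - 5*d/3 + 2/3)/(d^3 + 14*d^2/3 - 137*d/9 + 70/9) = 3*(d - 1)/(3*d^2 + 16*d - 35)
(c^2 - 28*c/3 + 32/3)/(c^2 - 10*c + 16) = (c - 4/3)/(c - 2)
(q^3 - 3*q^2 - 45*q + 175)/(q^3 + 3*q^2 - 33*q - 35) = (q - 5)/(q + 1)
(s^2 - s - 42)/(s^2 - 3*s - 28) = (s + 6)/(s + 4)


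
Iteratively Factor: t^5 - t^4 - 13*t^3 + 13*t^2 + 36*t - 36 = (t - 2)*(t^4 + t^3 - 11*t^2 - 9*t + 18) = (t - 2)*(t + 2)*(t^3 - t^2 - 9*t + 9) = (t - 2)*(t - 1)*(t + 2)*(t^2 - 9) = (t - 2)*(t - 1)*(t + 2)*(t + 3)*(t - 3)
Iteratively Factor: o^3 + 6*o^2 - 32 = (o + 4)*(o^2 + 2*o - 8) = (o + 4)^2*(o - 2)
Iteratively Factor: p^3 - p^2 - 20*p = (p - 5)*(p^2 + 4*p) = p*(p - 5)*(p + 4)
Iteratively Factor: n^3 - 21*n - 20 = (n + 1)*(n^2 - n - 20) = (n + 1)*(n + 4)*(n - 5)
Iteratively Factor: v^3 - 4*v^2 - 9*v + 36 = (v - 4)*(v^2 - 9) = (v - 4)*(v + 3)*(v - 3)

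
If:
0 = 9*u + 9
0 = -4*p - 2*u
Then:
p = 1/2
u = -1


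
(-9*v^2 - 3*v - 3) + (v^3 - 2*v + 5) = v^3 - 9*v^2 - 5*v + 2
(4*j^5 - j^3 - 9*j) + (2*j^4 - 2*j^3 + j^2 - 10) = 4*j^5 + 2*j^4 - 3*j^3 + j^2 - 9*j - 10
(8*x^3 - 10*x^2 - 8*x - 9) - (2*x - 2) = 8*x^3 - 10*x^2 - 10*x - 7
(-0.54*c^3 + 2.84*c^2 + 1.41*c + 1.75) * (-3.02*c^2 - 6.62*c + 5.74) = 1.6308*c^5 - 5.002*c^4 - 26.1586*c^3 + 1.6824*c^2 - 3.4916*c + 10.045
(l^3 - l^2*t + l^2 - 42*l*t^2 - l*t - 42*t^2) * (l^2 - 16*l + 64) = l^5 - l^4*t - 15*l^4 - 42*l^3*t^2 + 15*l^3*t + 48*l^3 + 630*l^2*t^2 - 48*l^2*t + 64*l^2 - 2016*l*t^2 - 64*l*t - 2688*t^2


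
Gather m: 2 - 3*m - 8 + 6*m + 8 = 3*m + 2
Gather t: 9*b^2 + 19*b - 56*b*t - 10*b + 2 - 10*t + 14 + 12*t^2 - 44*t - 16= 9*b^2 + 9*b + 12*t^2 + t*(-56*b - 54)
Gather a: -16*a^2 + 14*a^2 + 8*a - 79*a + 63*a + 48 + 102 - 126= -2*a^2 - 8*a + 24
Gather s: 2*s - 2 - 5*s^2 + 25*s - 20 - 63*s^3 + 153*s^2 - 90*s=-63*s^3 + 148*s^2 - 63*s - 22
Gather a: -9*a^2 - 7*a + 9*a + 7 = -9*a^2 + 2*a + 7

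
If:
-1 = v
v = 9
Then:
No Solution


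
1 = 1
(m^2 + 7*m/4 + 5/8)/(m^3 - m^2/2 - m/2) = (m + 5/4)/(m*(m - 1))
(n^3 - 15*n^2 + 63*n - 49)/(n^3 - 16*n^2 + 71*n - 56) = (n - 7)/(n - 8)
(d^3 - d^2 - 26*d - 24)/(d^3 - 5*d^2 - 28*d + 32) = (d^2 - 5*d - 6)/(d^2 - 9*d + 8)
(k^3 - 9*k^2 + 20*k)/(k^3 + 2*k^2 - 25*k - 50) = k*(k - 4)/(k^2 + 7*k + 10)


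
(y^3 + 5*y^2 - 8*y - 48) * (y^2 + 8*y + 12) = y^5 + 13*y^4 + 44*y^3 - 52*y^2 - 480*y - 576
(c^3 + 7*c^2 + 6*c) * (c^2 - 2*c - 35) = c^5 + 5*c^4 - 43*c^3 - 257*c^2 - 210*c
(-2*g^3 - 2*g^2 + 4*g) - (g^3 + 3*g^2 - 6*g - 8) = -3*g^3 - 5*g^2 + 10*g + 8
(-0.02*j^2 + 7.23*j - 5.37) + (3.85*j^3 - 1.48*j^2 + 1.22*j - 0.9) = 3.85*j^3 - 1.5*j^2 + 8.45*j - 6.27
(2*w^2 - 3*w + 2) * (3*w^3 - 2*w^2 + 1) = 6*w^5 - 13*w^4 + 12*w^3 - 2*w^2 - 3*w + 2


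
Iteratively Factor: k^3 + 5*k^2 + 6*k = (k)*(k^2 + 5*k + 6) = k*(k + 3)*(k + 2)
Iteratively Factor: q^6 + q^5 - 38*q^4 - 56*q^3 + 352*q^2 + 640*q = (q + 4)*(q^5 - 3*q^4 - 26*q^3 + 48*q^2 + 160*q) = (q + 2)*(q + 4)*(q^4 - 5*q^3 - 16*q^2 + 80*q) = (q - 4)*(q + 2)*(q + 4)*(q^3 - q^2 - 20*q) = (q - 4)*(q + 2)*(q + 4)^2*(q^2 - 5*q) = q*(q - 4)*(q + 2)*(q + 4)^2*(q - 5)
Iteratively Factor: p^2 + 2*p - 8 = (p - 2)*(p + 4)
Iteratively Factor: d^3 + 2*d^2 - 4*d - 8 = (d - 2)*(d^2 + 4*d + 4) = (d - 2)*(d + 2)*(d + 2)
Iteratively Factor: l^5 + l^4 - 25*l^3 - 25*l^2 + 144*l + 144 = (l + 3)*(l^4 - 2*l^3 - 19*l^2 + 32*l + 48) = (l - 4)*(l + 3)*(l^3 + 2*l^2 - 11*l - 12) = (l - 4)*(l + 1)*(l + 3)*(l^2 + l - 12) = (l - 4)*(l - 3)*(l + 1)*(l + 3)*(l + 4)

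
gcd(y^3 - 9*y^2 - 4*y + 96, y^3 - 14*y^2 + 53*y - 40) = y - 8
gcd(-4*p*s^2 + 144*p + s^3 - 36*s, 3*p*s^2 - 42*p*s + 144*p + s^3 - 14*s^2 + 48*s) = s - 6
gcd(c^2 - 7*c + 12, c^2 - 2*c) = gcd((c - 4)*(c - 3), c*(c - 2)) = 1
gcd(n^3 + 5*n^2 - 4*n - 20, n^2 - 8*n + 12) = n - 2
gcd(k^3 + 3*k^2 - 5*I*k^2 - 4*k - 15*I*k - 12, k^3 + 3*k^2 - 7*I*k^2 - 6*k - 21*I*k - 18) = k^2 + k*(3 - I) - 3*I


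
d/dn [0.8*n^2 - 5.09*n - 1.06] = 1.6*n - 5.09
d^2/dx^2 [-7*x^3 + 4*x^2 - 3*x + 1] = 8 - 42*x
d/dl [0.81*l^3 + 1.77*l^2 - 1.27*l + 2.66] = 2.43*l^2 + 3.54*l - 1.27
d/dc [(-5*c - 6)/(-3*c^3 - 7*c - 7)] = (15*c^3 + 35*c - (5*c + 6)*(9*c^2 + 7) + 35)/(3*c^3 + 7*c + 7)^2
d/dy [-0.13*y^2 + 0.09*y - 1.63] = 0.09 - 0.26*y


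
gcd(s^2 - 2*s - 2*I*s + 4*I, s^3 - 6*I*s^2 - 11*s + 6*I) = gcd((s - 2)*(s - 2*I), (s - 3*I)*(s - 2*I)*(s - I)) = s - 2*I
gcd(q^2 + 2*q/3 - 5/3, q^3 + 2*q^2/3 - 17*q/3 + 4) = q - 1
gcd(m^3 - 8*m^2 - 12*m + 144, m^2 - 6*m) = m - 6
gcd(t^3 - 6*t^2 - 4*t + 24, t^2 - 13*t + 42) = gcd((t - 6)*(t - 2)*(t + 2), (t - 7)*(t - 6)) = t - 6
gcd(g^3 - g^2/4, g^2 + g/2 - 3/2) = 1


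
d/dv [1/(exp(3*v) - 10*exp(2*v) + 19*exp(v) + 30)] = (-3*exp(2*v) + 20*exp(v) - 19)*exp(v)/(exp(3*v) - 10*exp(2*v) + 19*exp(v) + 30)^2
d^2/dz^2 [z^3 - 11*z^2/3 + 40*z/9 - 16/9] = 6*z - 22/3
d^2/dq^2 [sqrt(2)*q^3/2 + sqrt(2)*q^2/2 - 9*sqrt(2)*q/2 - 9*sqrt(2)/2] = sqrt(2)*(3*q + 1)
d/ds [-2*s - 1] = -2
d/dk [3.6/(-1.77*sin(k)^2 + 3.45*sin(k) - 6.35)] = (12.744*sin(k) - 12.42)*cos(k)/(1.77*sin(k)^2 - 3.45*sin(k) + 6.35)^2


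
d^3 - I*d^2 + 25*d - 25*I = (d - 5*I)*(d - I)*(d + 5*I)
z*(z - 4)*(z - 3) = z^3 - 7*z^2 + 12*z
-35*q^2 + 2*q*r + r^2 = (-5*q + r)*(7*q + r)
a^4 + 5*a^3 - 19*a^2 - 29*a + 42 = (a - 3)*(a - 1)*(a + 2)*(a + 7)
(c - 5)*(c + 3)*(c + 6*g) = c^3 + 6*c^2*g - 2*c^2 - 12*c*g - 15*c - 90*g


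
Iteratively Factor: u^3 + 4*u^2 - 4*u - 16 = (u + 2)*(u^2 + 2*u - 8) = (u + 2)*(u + 4)*(u - 2)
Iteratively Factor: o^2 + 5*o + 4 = (o + 1)*(o + 4)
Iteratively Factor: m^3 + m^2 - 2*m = (m + 2)*(m^2 - m) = (m - 1)*(m + 2)*(m)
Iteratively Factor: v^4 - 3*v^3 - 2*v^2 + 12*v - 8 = (v - 1)*(v^3 - 2*v^2 - 4*v + 8) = (v - 2)*(v - 1)*(v^2 - 4) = (v - 2)^2*(v - 1)*(v + 2)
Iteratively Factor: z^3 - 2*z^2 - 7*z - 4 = (z + 1)*(z^2 - 3*z - 4) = (z + 1)^2*(z - 4)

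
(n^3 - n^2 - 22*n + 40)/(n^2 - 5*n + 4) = (n^2 + 3*n - 10)/(n - 1)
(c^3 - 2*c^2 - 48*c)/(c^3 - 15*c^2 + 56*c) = (c + 6)/(c - 7)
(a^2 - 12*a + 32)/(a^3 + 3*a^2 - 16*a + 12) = (a^2 - 12*a + 32)/(a^3 + 3*a^2 - 16*a + 12)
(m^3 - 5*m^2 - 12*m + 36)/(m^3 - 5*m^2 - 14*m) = (-m^3 + 5*m^2 + 12*m - 36)/(m*(-m^2 + 5*m + 14))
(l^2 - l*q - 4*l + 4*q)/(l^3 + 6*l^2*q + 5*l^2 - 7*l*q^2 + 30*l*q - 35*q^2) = (l - 4)/(l^2 + 7*l*q + 5*l + 35*q)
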